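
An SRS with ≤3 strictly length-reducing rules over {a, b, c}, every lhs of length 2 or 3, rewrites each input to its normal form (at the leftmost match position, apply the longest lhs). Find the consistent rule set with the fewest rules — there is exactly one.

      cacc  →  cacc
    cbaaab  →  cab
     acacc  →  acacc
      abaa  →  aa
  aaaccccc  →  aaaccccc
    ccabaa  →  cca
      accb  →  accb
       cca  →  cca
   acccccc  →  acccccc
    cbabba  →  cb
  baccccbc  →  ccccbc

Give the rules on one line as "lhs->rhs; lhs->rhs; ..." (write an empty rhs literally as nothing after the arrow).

  | cacc
  | cbaaab => caab => cab
  | acacc
  | abaa => aa

ba->; caa->ca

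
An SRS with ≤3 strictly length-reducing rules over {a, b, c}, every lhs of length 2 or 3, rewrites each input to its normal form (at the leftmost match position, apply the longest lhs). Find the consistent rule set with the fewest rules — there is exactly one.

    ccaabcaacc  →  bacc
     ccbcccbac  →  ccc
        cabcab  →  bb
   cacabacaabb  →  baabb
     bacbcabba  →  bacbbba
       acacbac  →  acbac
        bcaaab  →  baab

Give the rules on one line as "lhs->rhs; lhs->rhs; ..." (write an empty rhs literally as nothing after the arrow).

ca->; ccb->c

  | ccaabcaacc => cabcaacc => bcaacc => bacc
  | ccbcccbac => ccccbac => cccac => ccc
  | cabcab => bcab => bb
  | cacabacaabb => cabacaabb => bacaabb => baabb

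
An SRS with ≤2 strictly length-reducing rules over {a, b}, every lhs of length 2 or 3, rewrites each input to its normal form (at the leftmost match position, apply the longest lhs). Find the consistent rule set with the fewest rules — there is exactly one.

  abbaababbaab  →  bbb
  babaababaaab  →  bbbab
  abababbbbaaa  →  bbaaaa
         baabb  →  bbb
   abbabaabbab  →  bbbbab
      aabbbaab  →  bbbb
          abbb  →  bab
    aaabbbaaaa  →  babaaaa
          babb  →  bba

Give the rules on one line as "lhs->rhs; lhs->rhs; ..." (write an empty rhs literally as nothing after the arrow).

  | abbaababbaab => baaababbaab => bababbaab => babbaaab => bbaaaab => bbaab => bbb
  | babaababaaab => babbabaaab => bbaabaaab => bbbaaab => bbbab
  | abababbbbaaa => ababbabbaaa => abbaabbaaa => baaabbaaa => babbaaa => bbaaaa
  | baabb => bbb

aab->b; abb->ba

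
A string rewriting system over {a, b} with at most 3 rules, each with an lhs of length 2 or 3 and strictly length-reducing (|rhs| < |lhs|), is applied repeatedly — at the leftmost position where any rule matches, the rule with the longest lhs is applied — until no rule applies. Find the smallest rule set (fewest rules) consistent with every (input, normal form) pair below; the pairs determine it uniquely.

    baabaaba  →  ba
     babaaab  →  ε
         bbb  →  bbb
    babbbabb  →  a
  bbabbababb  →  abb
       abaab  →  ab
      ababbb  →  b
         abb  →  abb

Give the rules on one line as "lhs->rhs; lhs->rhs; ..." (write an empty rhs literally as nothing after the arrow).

aa->a; aab->; bab->a

  | baabaaba => baaba => ba
  | babaaab => aaaab => aaab => aab => ε
  | bbb
  | babbbabb => abbabb => abab => aa => a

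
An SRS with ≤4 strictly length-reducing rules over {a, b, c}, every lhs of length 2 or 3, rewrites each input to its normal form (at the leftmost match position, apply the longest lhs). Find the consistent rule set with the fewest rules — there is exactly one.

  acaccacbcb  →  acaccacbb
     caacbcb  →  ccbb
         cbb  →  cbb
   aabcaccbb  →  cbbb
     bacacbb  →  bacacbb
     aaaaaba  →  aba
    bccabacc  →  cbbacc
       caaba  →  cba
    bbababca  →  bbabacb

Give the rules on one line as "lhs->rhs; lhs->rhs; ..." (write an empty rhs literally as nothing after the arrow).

aa->; bc->b; bca->cb

  | acaccacbcb => acaccacbb
  | caacbcb => ccbcb => ccbb
  | cbb
  | aabcaccbb => bcaccbb => cbccbb => cbcbb => cbbb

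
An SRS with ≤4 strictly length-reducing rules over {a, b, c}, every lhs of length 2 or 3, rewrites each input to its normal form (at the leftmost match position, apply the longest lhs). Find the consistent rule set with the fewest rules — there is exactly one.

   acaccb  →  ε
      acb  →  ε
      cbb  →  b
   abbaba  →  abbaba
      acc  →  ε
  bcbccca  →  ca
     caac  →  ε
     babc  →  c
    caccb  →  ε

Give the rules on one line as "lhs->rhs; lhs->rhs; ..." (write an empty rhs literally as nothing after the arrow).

  | acaccb => caccb => cccb => cb => ε
  | acb => cb => ε
  | cbb => b
  | abbaba

ac->c; bc->c; cb->; cc->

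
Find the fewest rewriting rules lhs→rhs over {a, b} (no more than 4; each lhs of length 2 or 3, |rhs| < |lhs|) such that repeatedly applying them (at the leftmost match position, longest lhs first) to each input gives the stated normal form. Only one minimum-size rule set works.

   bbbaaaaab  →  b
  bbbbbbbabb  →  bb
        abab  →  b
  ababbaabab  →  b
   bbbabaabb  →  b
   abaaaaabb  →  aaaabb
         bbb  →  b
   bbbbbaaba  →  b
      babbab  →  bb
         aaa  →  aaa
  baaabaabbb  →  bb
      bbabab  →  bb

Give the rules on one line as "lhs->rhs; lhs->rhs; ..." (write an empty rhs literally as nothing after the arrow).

aba->; ba->; baa->b; bbb->b

  | bbbaaaaab => baaaaab => baaab => bab => b
  | bbbbbbbabb => bbbbbabb => bbbabb => babb => bb
  | abab => b
  | ababbaabab => bbaabab => bbbab => bab => b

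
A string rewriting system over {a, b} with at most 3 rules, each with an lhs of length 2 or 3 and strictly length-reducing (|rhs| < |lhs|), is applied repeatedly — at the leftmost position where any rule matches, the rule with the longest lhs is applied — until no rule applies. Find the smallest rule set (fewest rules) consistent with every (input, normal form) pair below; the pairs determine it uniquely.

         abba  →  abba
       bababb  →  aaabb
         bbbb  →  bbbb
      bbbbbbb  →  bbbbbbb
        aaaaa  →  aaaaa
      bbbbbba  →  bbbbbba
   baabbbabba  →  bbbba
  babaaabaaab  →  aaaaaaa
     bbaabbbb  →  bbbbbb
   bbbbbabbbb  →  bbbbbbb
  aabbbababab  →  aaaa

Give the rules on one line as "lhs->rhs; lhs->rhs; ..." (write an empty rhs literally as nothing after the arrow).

  | abba
  | bababb => aaabb
  | bbbb
  | bbbbbbb

baa->b; bab->aa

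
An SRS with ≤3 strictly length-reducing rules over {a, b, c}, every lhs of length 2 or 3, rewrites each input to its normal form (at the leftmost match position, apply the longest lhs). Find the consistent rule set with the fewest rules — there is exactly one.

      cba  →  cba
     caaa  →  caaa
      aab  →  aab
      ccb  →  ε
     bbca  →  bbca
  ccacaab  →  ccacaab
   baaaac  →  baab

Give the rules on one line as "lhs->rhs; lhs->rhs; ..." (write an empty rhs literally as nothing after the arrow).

  | cba
  | caaa
  | aab
  | ccb => ε

aac->b; ccb->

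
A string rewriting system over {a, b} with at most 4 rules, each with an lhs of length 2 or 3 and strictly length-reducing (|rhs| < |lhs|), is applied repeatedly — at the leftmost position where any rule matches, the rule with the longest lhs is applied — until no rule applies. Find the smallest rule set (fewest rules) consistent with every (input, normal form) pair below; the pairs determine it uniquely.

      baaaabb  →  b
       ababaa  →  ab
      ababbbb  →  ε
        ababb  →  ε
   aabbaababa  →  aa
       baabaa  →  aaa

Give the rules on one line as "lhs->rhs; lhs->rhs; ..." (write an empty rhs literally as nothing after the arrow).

  | baaaabb => abaabb => aabbb => bbb => b
  | ababaa => aabaa => baa => ab
  | ababbbb => aabbbb => bbbb => bb => ε
  | ababb => aabb => bb => ε

aab->b; ba->a; baa->ab; bb->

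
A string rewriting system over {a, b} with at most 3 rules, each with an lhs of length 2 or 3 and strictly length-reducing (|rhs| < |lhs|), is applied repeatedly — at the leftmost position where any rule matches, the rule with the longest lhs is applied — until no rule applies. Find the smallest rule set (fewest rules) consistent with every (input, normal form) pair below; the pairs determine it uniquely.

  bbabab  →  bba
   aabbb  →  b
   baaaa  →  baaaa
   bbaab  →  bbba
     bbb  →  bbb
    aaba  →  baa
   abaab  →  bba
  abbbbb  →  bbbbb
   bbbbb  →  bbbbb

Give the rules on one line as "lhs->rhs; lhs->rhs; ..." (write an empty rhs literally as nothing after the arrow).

  | bbabab => baab => bba
  | aabbb => babb => ab => b
  | baaaa
  | bbaab => bbba

aab->ba; ab->b; bab->a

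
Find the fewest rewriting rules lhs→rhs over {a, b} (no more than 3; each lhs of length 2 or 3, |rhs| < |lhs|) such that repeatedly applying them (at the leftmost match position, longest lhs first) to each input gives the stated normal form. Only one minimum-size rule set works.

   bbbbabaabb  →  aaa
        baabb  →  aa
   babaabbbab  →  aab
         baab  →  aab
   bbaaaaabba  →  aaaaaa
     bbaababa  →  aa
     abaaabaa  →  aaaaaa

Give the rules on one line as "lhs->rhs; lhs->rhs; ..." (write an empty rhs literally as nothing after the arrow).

ba->; baa->aa; bb->

  | bbbbabaabb => bbabaabb => abaabb => aaabb => aaa
  | baabb => aabb => aa
  | babaabbbab => baabbbab => aabbbab => aabab => aab
  | baab => aab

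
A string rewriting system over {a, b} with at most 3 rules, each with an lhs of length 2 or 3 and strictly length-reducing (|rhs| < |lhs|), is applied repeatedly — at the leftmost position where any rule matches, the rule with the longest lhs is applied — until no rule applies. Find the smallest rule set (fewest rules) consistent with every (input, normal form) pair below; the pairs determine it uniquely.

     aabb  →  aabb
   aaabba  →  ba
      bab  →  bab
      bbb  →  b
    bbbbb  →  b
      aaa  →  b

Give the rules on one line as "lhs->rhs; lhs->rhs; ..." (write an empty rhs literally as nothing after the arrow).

  | aabb
  | aaabba => bbba => ba
  | bab
  | bbb => b

aaa->b; bbb->b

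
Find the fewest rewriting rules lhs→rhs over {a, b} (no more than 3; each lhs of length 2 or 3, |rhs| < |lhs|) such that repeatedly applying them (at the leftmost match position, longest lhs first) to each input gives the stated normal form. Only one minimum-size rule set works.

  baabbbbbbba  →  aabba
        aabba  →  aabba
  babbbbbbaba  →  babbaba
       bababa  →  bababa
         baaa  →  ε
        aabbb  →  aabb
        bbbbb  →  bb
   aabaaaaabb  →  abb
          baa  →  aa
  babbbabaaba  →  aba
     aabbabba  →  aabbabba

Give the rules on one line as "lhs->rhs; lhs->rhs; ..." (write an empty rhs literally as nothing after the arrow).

  | baabbbbbbba => aabbbbbbba => aabbbbbba => aabbbbba => aabbbba => aabbba => aabba
  | aabba
  | babbbbbbaba => babbbbbaba => babbbbaba => babbbaba => babbaba
  | bababa

aaa->; baa->aa; bbb->bb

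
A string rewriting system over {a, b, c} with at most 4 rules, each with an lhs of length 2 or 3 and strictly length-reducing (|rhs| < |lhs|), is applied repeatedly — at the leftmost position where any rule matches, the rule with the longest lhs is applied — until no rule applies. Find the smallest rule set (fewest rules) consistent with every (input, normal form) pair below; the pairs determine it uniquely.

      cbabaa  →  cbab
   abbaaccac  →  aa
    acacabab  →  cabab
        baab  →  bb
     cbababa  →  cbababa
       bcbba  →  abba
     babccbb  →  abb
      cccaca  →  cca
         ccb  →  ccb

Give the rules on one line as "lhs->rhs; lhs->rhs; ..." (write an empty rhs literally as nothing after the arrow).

aca->; baa->b; bc->a; cac->

  | cbabaa => cbab
  | abbaaccac => abbccac => abacac => abc => aa
  | acacabab => cabab
  | baab => bb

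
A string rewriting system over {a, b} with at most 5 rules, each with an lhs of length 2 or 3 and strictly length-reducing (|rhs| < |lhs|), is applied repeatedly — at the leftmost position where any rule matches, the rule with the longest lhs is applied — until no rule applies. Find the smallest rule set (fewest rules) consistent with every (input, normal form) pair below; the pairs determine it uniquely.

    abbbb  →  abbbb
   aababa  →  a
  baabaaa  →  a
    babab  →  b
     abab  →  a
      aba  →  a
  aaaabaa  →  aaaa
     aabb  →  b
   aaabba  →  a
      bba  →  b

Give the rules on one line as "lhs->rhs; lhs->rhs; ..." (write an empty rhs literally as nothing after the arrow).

  | abbbb
  | aababa => aba => a
  | baabaaa => baaa => a
  | babab => baab => b

aab->; ba->; baa->; bab->ba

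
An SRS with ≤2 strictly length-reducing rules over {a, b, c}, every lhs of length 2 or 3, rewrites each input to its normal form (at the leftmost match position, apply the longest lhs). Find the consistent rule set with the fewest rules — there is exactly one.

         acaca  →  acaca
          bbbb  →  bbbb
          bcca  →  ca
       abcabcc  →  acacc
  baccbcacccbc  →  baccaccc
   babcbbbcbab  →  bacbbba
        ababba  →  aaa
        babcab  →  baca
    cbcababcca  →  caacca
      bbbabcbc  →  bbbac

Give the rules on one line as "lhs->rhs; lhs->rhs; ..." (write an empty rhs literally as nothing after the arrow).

ab->a; bc->

  | acaca
  | bbbb
  | bcca => ca
  | abcabcc => acabcc => acacc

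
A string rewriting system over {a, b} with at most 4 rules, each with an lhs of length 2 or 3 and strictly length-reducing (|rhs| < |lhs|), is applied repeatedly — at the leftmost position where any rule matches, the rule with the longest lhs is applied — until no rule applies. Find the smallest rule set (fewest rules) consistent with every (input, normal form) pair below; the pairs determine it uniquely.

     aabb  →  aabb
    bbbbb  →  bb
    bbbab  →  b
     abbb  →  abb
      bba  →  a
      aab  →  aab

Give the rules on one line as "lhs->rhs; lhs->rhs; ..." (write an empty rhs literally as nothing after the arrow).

ba->a; bab->; bbb->bb

  | aabb
  | bbbbb => bbbb => bbb => bb
  | bbbab => bbab => b
  | abbb => abb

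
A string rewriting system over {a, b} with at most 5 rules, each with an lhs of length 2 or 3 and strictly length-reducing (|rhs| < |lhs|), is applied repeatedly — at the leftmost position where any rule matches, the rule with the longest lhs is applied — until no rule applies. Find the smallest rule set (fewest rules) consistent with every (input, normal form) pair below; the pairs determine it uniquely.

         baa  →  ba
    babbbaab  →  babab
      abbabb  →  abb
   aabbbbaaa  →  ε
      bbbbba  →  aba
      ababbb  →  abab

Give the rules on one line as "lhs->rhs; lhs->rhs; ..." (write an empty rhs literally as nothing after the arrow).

aa->a; aaa->; bba->; bbb->ab

  | baa => ba
  | babbbaab => baabaab => babaab => babab
  | abbabb => abb
  | aabbbbaaa => abbbbaaa => aabbaaa => abbaaa => aaa => ε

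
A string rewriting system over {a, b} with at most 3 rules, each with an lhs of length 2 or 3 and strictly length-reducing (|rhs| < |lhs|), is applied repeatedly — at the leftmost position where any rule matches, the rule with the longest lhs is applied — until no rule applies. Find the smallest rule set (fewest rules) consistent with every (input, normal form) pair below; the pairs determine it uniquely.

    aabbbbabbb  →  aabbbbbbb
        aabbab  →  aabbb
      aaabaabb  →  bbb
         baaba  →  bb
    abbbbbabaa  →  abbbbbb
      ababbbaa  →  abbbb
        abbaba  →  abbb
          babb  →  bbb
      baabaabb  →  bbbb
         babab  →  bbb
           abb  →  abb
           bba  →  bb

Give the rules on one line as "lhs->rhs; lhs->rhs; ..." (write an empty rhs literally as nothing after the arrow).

  | aabbbbabbb => aabbbbbbb
  | aabbab => aabbb
  | aaabaabb => baabb => babb => bbb
  | baaba => baba => bba => bb

aaa->; ba->b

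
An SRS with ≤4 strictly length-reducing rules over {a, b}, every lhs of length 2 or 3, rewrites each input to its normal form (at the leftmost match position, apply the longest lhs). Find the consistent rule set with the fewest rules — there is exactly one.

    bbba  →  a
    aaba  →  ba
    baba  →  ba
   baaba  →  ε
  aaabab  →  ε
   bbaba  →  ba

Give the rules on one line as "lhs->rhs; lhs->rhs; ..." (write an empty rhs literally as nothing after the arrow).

  | bbba => aba => a
  | aaba => ba
  | baba => ba
  | baaba => bba => aa => ε

aa->; ab->; bb->a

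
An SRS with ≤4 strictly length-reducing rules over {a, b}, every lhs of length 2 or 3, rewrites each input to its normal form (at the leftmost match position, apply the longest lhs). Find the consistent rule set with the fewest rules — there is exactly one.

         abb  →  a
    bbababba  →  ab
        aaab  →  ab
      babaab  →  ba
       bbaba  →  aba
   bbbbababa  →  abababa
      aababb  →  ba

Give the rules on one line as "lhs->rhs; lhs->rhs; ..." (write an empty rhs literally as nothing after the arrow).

  | abb => a
  | bbababba => ababba => abaa => ab
  | aaab => ab
  | babaab => babb => ba

aa->; bb->; bbb->a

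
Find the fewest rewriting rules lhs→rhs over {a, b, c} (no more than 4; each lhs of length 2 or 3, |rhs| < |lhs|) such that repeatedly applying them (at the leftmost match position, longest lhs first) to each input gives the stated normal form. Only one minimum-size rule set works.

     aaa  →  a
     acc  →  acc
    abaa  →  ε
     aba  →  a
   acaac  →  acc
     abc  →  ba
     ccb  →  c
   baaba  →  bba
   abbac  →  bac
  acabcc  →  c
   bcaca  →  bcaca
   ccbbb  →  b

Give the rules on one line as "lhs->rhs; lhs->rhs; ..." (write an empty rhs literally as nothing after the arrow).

  | aaa => a
  | acc
  | abaa => aa => ε
  | aba => a

aa->; ab->; abc->ba; cb->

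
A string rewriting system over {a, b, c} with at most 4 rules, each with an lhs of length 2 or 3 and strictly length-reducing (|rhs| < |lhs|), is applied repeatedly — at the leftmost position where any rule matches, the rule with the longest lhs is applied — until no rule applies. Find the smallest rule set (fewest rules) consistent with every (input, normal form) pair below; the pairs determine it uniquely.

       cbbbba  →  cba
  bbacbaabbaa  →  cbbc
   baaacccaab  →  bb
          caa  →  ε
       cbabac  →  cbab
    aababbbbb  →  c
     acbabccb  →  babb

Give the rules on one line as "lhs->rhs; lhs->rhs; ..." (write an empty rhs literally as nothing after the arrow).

  | cbbbba => cacba => cba
  | bbacbaabbaa => bbbaabbaa => acaabbaa => aabbaa => cbbaa => cbbc
  | baaacccaab => bcacccaab => bcccaab => bcaab => bccb => bb
  | caa => cc => ε

aa->c; ac->; bbb->ac; cc->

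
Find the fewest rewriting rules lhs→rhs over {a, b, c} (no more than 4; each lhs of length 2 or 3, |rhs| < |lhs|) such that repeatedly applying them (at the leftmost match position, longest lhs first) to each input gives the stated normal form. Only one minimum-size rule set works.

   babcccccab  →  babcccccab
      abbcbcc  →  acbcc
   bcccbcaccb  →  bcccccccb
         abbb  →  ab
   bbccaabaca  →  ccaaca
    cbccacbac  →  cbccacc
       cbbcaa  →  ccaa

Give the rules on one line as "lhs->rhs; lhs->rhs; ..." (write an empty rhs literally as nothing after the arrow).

  | babcccccab
  | abbcbcc => acbcc
  | bcccbcaccb => bcccccccb
  | abbb => ab

bac->c; bb->; bca->cc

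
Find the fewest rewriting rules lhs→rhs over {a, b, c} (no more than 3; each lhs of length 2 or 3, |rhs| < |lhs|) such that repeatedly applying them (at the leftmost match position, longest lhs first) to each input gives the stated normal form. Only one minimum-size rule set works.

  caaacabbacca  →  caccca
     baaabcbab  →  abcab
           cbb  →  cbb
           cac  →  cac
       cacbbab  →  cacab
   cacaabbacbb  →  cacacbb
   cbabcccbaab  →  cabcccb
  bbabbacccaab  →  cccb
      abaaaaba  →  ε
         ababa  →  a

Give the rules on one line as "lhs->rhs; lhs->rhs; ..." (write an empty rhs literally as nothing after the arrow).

  | caaacabbacca => cacabbacca => cacabacca => cacaacca => caccca
  | baaabcbab => aaabcbab => abcbab => abcab
  | cbb
  | cac

aa->; ba->a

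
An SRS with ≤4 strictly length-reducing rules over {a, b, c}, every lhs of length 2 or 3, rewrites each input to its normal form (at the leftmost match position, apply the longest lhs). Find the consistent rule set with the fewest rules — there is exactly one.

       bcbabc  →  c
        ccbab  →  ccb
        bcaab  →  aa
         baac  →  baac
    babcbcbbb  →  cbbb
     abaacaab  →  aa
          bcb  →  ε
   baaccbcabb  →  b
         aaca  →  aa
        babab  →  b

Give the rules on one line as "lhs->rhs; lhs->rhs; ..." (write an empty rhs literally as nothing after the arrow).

  | bcbabc => ababc => abc => c
  | ccbab => ccb
  | bcaab => aaab => aa
  | baac

ab->; bc->a; ca->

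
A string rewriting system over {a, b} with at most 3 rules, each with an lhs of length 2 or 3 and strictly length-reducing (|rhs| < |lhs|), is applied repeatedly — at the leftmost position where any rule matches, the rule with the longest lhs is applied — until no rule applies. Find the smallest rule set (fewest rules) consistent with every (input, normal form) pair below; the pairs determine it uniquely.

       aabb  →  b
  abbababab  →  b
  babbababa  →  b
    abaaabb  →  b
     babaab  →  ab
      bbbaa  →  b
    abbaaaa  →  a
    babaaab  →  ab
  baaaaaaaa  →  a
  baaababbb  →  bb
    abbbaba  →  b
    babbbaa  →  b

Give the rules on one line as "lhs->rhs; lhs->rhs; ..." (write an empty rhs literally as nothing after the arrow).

  | aabb => abb => b
  | abbababab => bababab => babab => bab => b
  | babbababa => bbababa => bbaba => bba => b
  | abaaabb => aaabb => aabb => abb => b

aa->a; abb->b; ba->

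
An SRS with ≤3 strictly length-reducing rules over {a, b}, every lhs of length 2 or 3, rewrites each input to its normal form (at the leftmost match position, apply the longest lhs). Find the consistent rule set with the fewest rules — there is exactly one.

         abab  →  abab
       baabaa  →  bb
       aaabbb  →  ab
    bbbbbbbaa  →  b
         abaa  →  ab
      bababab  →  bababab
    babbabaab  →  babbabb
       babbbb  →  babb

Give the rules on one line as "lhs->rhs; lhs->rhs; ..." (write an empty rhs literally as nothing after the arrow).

aa->; bbb->b

  | abab
  | baabaa => bbaa => bb
  | aaabbb => abbb => ab
  | bbbbbbbaa => bbbbbaa => bbbaa => baa => b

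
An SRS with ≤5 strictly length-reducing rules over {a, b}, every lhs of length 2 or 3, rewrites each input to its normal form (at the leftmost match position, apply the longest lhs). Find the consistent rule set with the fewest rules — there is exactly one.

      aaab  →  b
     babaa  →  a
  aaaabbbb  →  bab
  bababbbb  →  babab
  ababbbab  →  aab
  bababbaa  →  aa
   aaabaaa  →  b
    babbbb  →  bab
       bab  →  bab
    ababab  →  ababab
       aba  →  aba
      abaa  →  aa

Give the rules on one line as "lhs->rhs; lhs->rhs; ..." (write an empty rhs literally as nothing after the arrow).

aaa->b; baa->a; bb->b; bba->a

  | aaab => bb => b
  | babaa => baa => a
  | aaaabbbb => babbbb => babbb => babb => bab
  | bababbbb => bababbb => bababb => babab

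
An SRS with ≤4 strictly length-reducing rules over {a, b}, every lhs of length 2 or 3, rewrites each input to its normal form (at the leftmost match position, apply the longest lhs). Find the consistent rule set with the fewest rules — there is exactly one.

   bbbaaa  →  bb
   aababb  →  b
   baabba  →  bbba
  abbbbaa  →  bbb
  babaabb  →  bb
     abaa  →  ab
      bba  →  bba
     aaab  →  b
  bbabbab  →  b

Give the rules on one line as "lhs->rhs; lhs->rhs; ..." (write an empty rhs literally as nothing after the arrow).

  | bbbaaa => bbbab => bb
  | aababb => babb => b
  | baabba => bbba
  | abbbbaa => bbbaa => bbb

aa->; aaa->ab; abb->b; bab->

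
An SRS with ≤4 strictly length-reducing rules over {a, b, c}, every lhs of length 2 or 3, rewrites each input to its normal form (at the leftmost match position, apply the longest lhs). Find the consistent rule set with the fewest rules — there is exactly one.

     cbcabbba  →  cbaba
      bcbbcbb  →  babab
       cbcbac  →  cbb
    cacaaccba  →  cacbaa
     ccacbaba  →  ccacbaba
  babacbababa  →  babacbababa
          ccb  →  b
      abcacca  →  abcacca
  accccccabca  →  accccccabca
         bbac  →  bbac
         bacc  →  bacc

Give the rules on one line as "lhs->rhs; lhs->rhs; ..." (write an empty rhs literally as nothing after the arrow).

  | cbcabbba => cbcbba => cbaba
  | bcbbcbb => babcbb => babab
  | cbcbac => cbaac => cbb
  | cacaaccba => cacbcba => cacbaa

aac->b; abb->b; bcb->ba; ccb->b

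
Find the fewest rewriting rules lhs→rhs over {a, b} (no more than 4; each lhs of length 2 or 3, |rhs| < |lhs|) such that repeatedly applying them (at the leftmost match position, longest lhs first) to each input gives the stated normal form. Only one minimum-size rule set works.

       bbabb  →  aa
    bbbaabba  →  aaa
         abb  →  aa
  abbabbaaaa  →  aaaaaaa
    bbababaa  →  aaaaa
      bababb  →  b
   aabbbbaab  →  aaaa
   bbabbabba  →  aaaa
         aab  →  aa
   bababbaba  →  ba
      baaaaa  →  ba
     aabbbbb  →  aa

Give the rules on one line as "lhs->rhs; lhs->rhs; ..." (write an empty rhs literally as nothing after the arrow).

  | bbabb => aabb => aab => aa
  | bbbaabba => abaabba => aabba => aaba => aaa
  | abb => aa
  | abbabbaaaa => aaabbaaaa => aaabaaaa => aaaaaaa

aab->aa; aba->a; baa->b; bb->a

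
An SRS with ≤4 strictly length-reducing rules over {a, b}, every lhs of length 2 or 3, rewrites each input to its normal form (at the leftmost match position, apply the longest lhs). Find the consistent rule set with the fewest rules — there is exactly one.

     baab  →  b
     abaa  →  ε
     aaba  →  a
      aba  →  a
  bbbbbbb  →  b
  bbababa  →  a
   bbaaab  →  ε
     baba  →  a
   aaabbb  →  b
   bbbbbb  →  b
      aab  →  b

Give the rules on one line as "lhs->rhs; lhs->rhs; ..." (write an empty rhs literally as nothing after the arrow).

  | baab => aab => b
  | abaa => aa => ε
  | aaba => ba => a
  | aba => a

aa->; ab->; ba->a; bb->b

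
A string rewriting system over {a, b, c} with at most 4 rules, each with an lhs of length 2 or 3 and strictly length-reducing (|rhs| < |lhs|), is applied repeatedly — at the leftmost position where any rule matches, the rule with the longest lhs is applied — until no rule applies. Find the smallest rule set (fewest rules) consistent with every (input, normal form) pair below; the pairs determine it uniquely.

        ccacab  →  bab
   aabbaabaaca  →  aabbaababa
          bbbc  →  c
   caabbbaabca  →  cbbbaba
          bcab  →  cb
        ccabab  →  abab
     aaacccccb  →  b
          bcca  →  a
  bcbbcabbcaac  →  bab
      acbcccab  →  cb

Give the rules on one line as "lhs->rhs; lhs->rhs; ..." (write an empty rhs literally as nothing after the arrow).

ac->b; bc->c; ca->c; cc->

  | ccacab => acab => bab
  | aabbaabaaca => aabbaababa
  | bbbc => bbc => bc => c
  | caabbbaabca => cabbbaabca => cbbbaabca => cbbbaaca => cbbbaba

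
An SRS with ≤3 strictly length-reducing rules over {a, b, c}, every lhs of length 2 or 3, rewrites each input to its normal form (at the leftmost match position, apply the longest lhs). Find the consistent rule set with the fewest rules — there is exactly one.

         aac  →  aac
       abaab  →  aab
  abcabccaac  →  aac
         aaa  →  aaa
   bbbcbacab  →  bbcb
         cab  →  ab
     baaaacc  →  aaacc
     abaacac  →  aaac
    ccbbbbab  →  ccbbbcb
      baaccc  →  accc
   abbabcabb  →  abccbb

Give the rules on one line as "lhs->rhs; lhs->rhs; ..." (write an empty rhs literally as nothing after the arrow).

  | aac
  | abaab => acab => aab
  | abcabccaac => ababccaac => acbccaac => acbcaac => acbaac => accac => acac => aac
  | aaa

ba->c; ca->a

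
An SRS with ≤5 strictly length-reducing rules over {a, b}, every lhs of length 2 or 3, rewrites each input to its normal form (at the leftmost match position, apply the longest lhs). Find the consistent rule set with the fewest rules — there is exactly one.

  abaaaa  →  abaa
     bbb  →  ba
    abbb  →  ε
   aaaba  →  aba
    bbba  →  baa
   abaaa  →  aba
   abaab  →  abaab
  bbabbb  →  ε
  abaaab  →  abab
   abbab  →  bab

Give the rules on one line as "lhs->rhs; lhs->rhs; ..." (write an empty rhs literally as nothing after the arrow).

aaa->a; abb->b; bb->; bbb->ba

  | abaaaa => abaa
  | bbb => ba
  | abbb => bb => ε
  | aaaba => aba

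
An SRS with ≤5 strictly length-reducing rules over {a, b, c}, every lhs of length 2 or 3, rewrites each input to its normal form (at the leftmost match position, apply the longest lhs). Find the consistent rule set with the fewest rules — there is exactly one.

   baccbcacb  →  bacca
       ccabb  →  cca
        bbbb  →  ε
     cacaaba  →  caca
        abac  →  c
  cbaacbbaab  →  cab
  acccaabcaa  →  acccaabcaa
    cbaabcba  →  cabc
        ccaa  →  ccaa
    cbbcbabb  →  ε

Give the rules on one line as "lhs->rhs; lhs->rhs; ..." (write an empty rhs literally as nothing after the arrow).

aba->; bb->; cb->; cba->c

  | baccbcacb => baccacb => bacca
  | ccabb => cca
  | bbbb => bb => ε
  | cacaaba => caca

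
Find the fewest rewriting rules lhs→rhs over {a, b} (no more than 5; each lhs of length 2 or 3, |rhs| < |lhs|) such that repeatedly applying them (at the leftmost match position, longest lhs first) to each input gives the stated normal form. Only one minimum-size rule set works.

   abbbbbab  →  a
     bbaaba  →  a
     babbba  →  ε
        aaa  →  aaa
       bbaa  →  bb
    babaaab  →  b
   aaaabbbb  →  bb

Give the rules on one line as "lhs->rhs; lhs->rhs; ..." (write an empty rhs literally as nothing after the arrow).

  | abbbbbab => abbab => abbb => a
  | bbaaba => bbaba => bbba => a
  | babbba => baa => ε
  | aaa

aab->; baa->; bba->bb; bbb->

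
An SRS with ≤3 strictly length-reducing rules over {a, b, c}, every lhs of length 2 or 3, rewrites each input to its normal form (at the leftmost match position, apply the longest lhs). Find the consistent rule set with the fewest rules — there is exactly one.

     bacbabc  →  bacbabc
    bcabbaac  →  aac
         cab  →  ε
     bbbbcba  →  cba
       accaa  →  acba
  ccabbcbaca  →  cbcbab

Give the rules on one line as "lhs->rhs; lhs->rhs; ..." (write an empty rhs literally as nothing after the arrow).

  | bacbabc
  | bcabbaac => bbbbaac => bbaac => aac
  | cab => bb => ε
  | bbbbcba => bbcba => cba

bb->; ca->b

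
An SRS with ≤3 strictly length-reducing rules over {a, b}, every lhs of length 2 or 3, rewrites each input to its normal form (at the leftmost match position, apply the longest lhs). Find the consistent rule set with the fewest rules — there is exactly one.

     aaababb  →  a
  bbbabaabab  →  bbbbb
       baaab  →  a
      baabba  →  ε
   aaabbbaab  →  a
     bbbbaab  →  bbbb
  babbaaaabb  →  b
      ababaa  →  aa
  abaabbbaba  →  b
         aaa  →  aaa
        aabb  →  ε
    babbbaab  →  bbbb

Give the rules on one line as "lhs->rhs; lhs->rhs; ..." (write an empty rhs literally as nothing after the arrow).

  | aaababb => aaabb => aab => a
  | bbbabaabab => bbbbaabab => bbbabab => bbbbab => bbbbb
  | baaab => aab => a
  | baabba => abba => ba => ε

ab->; ba->; bab->bb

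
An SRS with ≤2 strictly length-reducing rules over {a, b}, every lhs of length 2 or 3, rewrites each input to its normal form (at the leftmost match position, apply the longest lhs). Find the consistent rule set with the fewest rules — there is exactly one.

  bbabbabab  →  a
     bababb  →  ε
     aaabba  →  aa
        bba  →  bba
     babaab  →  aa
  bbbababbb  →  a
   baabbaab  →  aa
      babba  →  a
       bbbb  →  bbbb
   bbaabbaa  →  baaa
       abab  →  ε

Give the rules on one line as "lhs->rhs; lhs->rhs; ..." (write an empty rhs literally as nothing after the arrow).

ab->; bab->a

  | bbabbabab => bababab => aabab => aab => a
  | bababb => aabb => ab => ε
  | aaabba => aaba => aa
  | bba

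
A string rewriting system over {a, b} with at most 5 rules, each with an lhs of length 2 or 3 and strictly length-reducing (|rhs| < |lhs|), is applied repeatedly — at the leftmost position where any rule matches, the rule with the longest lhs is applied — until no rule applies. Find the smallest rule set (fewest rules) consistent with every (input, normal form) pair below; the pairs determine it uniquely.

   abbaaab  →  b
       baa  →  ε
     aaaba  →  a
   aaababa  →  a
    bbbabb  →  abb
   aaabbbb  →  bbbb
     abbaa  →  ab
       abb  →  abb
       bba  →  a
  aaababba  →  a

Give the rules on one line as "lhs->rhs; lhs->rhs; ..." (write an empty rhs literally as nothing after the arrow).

  | abbaaab => abab => aab => b
  | baa => ε
  | aaaba => aaba => ba => a
  | aaababa => aababa => baba => aba => aa => a

aa->a; aab->b; ba->a; baa->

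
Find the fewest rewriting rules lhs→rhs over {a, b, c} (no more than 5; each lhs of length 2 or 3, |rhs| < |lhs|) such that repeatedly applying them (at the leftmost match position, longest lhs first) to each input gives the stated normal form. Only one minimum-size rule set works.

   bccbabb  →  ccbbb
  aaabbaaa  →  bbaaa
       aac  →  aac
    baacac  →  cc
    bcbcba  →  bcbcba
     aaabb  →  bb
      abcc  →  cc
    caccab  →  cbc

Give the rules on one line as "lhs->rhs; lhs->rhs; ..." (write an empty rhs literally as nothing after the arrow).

  | bccbabb => ccbabb => ccbbb
  | aaabbaaa => aabbaaa => abbaaa => bbaaa
  | aac
  | baacac => babcc => bbcc => bcc => cc

ab->b; aca->bc; bcc->cc; cab->a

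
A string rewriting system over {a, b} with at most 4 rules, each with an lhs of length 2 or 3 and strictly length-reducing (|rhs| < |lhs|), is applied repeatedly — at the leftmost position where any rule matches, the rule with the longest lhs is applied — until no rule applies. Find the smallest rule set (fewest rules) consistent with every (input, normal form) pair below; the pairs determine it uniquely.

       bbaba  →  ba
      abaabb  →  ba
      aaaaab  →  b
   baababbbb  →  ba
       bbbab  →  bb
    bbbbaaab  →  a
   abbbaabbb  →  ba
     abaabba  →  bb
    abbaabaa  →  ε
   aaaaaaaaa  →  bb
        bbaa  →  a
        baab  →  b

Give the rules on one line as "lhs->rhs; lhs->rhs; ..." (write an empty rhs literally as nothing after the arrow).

  | bbaba => ba
  | abaabb => aaabb => babb => bab => ba
  | aaaaab => baaab => bbab => b
  | baababbbb => babbbb => babbb => babb => bab => ba

aa->b; aab->; ab->a; bba->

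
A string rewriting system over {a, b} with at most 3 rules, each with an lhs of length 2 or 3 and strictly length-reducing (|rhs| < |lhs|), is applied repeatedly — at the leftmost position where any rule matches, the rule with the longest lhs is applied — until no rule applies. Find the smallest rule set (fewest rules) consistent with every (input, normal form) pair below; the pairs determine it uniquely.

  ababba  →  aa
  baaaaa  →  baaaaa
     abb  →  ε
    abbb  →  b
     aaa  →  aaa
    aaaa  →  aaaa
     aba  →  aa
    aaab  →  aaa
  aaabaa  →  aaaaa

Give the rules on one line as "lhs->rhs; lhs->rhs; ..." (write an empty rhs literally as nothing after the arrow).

ab->a; abb->

  | ababba => aabba => aa
  | baaaaa
  | abb => ε
  | abbb => b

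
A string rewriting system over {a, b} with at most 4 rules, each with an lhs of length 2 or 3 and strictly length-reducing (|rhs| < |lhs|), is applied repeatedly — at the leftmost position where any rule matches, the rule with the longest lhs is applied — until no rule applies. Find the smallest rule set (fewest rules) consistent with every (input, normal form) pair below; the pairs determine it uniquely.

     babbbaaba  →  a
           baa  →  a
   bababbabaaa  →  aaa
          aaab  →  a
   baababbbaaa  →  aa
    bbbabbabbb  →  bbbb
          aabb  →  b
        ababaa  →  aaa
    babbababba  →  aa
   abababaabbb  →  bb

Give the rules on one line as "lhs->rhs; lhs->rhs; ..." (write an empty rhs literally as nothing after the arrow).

  | babbbaaba => bbaaba => baba => a
  | baa => a
  | bababbabaaa => abbabaaa => abaaa => aaa
  | aaab => a

aab->; ba->a; baa->a; bab->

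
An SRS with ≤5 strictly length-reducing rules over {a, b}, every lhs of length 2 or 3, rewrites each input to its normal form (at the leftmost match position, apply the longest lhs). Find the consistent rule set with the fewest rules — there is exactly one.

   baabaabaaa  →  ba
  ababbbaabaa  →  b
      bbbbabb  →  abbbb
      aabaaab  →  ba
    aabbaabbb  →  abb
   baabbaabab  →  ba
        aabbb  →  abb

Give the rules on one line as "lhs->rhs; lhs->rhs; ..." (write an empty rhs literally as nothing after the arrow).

  | baabaabaaa => baaabaaa => bbabaaa => abbaaa => aabaa => aaa => ba
  | ababbbaabaa => abbbaabaa => abababaa => ababaa => abaa => aa => b
  | bbbbabb => bbabbb => abbbb
  | aabaaab => aaaab => baab => ba

aa->b; aab->a; aba->a; bba->ab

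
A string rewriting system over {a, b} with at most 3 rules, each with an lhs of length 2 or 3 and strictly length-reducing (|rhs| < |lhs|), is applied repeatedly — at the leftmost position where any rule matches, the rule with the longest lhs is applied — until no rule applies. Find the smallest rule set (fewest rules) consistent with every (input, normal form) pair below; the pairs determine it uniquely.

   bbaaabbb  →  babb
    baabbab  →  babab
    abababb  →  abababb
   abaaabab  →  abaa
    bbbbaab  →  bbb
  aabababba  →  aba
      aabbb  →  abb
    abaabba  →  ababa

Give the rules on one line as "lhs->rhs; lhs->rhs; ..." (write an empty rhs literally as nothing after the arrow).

  | bbaaabbb => baabbb => babb
  | baabbab => babab
  | abababb
  | abaaabab => abaaab => abaa

aab->a; bba->b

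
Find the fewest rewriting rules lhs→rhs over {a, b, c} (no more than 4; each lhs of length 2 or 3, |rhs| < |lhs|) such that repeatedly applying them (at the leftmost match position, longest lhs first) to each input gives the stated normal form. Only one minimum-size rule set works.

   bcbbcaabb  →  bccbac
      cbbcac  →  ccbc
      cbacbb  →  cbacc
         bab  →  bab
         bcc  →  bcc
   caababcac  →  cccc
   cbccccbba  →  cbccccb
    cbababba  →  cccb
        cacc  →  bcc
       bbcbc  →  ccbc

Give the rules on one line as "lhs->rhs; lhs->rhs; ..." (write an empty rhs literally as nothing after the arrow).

aba->bc; bb->c; ca->b

  | bcbbcaabb => bcccaabb => bccbabb => bccbac
  | cbbcac => cccac => ccbc
  | cbacbb => cbacc
  | bab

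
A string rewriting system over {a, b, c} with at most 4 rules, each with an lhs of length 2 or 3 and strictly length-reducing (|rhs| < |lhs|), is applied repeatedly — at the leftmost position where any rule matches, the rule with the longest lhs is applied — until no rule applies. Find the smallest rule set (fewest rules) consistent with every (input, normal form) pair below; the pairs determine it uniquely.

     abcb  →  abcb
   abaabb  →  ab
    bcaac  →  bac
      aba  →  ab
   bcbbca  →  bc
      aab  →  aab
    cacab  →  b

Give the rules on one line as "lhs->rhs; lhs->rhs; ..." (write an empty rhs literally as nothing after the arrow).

  | abcb
  | abaabb => ababb => abbb => ab
  | bcaac => bac
  | aba => ab

aba->ab; bb->; ca->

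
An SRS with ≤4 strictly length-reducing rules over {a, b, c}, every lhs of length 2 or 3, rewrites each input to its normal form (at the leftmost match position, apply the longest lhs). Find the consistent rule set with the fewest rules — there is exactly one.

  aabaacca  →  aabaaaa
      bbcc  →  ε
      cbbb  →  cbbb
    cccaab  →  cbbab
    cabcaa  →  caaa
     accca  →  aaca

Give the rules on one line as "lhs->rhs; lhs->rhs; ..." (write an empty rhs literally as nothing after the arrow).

  | aabaacca => aabaaaa
  | bbcc => bc => ε
  | cbbb
  | cccaab => cbbab

acc->aa; bc->; cca->bb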